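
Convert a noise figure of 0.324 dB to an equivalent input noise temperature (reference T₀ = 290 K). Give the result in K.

F = 10^(0.324/10) = 1.07746
T_e = (F − 1)·T₀ = (1.07746 − 1) × 290 = 22.5 K

22.5 K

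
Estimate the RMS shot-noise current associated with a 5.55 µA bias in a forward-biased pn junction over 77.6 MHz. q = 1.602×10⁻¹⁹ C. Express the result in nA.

I_n = √(2qI·B)
2qI·B = 2 × 1.602×10⁻¹⁹ × 5.55×10⁻⁶ × 7.76×10⁷ = 1.38×10⁻¹⁶ A²
I_n = √(1.38×10⁻¹⁶) = 1.17×10⁻⁸ A = 11.7 nA

11.7 nA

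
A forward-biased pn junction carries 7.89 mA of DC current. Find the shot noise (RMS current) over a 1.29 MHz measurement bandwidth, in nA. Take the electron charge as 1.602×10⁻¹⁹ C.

57.1 nA

I_n = √(2qI·B)
2qI·B = 2 × 1.602×10⁻¹⁹ × 7.89×10⁻³ × 1.29×10⁶ = 3.26×10⁻¹⁵ A²
I_n = √(3.26×10⁻¹⁵) = 5.71×10⁻⁸ A = 57.1 nA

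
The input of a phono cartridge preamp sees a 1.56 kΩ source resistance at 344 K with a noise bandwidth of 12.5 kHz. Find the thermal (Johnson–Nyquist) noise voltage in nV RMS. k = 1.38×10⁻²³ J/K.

609 nV

V_n = √(4kTRB)
4kTRB = 4 × 1.38×10⁻²³ × 344 × 1.56×10³ × 1.25×10⁴ = 3.70×10⁻¹³ V²
V_n = √(3.70×10⁻¹³) = 6.09×10⁻⁷ V = 609 nV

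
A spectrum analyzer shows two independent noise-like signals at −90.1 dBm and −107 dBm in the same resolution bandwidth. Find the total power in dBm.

Convert to linear, add, convert back:
P₁ = 9.77×10⁻¹³ W, P₂ = 2.00×10⁻¹⁴ W
P_tot = 9.97×10⁻¹³ W → 10 log₁₀(P_tot / 10⁻³) = −90.0 dBm

−90.0 dBm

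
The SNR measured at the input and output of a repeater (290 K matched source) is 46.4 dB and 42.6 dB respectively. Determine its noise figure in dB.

NF (dB) = SNR_in(dB) − SNR_out(dB) when the source is at T₀
NF = 46.4 − 42.6 = 3.8 dB

3.8 dB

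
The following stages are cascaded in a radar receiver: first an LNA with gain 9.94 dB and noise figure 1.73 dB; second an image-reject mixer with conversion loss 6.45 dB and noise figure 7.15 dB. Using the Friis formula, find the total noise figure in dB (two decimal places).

Convert to linear (a loss of L dB is a gain of −L dB): F_i = 10^(NF_i/10), G_i = 10^(G_i,dB/10)
  Stage 1: F_1 = 10^(1.73/10) = 1.489, G_1 = 10^(9.94/10) = 9.863
  Stage 2: F_2 = 10^(7.15/10) = 5.188, G_2 = 10^(−6.45/10) = 0.2265
Friis cascade:
  F = 1.489 + (5.188 − 1)/9.863 = 1.914
NF = 10 log₁₀(1.914) = 2.82 dB

2.82 dB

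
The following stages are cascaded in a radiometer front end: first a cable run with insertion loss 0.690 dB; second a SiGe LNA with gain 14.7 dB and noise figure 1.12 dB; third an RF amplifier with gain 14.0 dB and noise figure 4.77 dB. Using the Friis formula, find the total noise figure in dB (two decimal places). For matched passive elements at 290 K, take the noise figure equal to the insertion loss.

Convert to linear (a loss of L dB is a gain of −L dB): F_i = 10^(NF_i/10), G_i = 10^(G_i,dB/10)
  Stage 1: F_1 = 10^(0.690/10) = 1.172, G_1 = 10^(−0.690/10) = 0.8531
  Stage 2: F_2 = 10^(1.12/10) = 1.294, G_2 = 10^(14.7/10) = 29.51
  Stage 3: F_3 = 10^(4.77/10) = 2.999, G_3 = 10^(14.0/10) = 25.12
Friis cascade:
  F = 1.172 + (1.294 − 1)/0.8531 + (2.999 − 1)/25.18 = 1.596
NF = 10 log₁₀(1.596) = 2.03 dB

2.03 dB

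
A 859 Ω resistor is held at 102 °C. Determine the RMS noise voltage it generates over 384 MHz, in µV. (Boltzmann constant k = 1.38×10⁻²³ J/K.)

82.6 µV

T = 102 °C + 273.15 = 375.15 K
V_n = √(4kTRB)
4kTRB = 4 × 1.38×10⁻²³ × 375.15 × 8.59×10² × 3.84×10⁸ = 6.83×10⁻⁹ V²
V_n = √(6.83×10⁻⁹) = 8.26×10⁻⁵ V = 82.6 µV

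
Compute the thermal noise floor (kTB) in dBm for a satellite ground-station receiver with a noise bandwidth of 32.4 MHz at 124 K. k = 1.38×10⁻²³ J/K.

P_n = kTB = 1.38×10⁻²³ × 124 × 3.24×10⁷ = 5.54×10⁻¹⁴ W
In dBm: 10 log₁₀(5.54×10⁻¹⁴ / 10⁻³) = −102.6 dBm

−102.6 dBm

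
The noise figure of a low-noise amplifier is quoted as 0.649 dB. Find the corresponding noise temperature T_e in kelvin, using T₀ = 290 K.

F = 10^(0.649/10) = 1.16118
T_e = (F − 1)·T₀ = (1.16118 − 1) × 290 = 46.7 K

46.7 K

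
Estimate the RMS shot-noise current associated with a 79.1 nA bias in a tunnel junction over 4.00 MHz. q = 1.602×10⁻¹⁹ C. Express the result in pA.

I_n = √(2qI·B)
2qI·B = 2 × 1.602×10⁻¹⁹ × 7.91×10⁻⁸ × 4.00×10⁶ = 1.01×10⁻¹⁹ A²
I_n = √(1.01×10⁻¹⁹) = 3.18×10⁻¹⁰ A = 318 pA

318 pA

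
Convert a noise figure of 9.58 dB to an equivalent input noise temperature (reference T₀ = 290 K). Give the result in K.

2343 K

F = 10^(9.58/10) = 9.07821
T_e = (F − 1)·T₀ = (9.07821 − 1) × 290 = 2343 K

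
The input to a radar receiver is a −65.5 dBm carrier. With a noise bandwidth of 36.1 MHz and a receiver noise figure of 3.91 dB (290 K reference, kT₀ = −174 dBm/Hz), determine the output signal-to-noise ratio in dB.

29.0 dB

Noise floor: N = −174 + 10 log₁₀(B) + NF
10 log₁₀(3.61×10⁷) = 75.58 dB
N = −174 + 75.58 + 3.91 = −94.51 dBm
SNR = P_sig − N = −65.5 − (−94.51) = 29.01 dB → 29.0 dB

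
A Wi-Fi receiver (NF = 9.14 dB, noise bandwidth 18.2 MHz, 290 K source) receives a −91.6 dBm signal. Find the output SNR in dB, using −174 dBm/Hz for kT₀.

Noise floor: N = −174 + 10 log₁₀(B) + NF
10 log₁₀(1.82×10⁷) = 72.6 dB
N = −174 + 72.6 + 9.14 = −92.26 dBm
SNR = P_sig − N = −91.6 − (−92.26) = 0.66 dB → 0.7 dB

0.7 dB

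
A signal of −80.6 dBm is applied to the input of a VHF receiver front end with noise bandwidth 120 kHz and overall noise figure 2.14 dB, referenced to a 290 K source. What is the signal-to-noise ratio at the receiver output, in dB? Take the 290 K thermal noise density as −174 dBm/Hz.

Noise floor: N = −174 + 10 log₁₀(B) + NF
10 log₁₀(1.20×10⁵) = 50.79 dB
N = −174 + 50.79 + 2.14 = −121.07 dBm
SNR = P_sig − N = −80.6 − (−121.07) = 40.47 dB → 40.5 dB

40.5 dB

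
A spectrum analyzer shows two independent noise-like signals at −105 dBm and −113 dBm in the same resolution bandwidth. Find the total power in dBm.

Convert to linear, add, convert back:
P₁ = 3.16×10⁻¹⁴ W, P₂ = 5.01×10⁻¹⁵ W
P_tot = 3.66×10⁻¹⁴ W → 10 log₁₀(P_tot / 10⁻³) = −104.4 dBm

−104.4 dBm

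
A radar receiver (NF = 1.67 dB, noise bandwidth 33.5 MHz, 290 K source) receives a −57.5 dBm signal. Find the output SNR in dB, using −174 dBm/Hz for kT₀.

39.6 dB

Noise floor: N = −174 + 10 log₁₀(B) + NF
10 log₁₀(3.35×10⁷) = 75.25 dB
N = −174 + 75.25 + 1.67 = −97.08 dBm
SNR = P_sig − N = −57.5 − (−97.08) = 39.58 dB → 39.6 dB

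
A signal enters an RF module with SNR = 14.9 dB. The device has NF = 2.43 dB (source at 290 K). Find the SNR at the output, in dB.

12.47 dB

By definition F = SNR_in/SNR_out, so in dB: SNR_out = SNR_in − NF
SNR_out = 14.9 − 2.43 = 12.47 dB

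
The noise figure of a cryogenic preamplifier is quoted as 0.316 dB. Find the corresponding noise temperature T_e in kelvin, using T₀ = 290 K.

21.9 K

F = 10^(0.316/10) = 1.07547
T_e = (F − 1)·T₀ = (1.07547 − 1) × 290 = 21.9 K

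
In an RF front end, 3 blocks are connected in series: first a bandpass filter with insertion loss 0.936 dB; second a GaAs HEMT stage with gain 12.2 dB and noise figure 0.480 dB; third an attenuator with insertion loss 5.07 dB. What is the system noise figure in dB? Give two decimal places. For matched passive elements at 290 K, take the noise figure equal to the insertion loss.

1.91 dB

Convert to linear (a loss of L dB is a gain of −L dB): F_i = 10^(NF_i/10), G_i = 10^(G_i,dB/10)
  Stage 1: F_1 = 10^(0.936/10) = 1.241, G_1 = 10^(−0.936/10) = 0.8061
  Stage 2: F_2 = 10^(0.480/10) = 1.117, G_2 = 10^(12.2/10) = 16.60
  Stage 3: F_3 = 10^(5.07/10) = 3.214, G_3 = 10^(−5.07/10) = 0.3112
Friis cascade:
  F = 1.241 + (1.117 − 1)/0.8061 + (3.214 − 1)/13.38 = 1.551
NF = 10 log₁₀(1.551) = 1.91 dB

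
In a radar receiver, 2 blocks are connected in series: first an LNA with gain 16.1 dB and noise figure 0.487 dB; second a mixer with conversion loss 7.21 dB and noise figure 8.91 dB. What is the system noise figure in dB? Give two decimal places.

Convert to linear (a loss of L dB is a gain of −L dB): F_i = 10^(NF_i/10), G_i = 10^(G_i,dB/10)
  Stage 1: F_1 = 10^(0.487/10) = 1.119, G_1 = 10^(16.1/10) = 40.74
  Stage 2: F_2 = 10^(8.91/10) = 7.780, G_2 = 10^(−7.21/10) = 0.1901
Friis cascade:
  F = 1.119 + (7.780 − 1)/40.74 = 1.285
NF = 10 log₁₀(1.285) = 1.09 dB

1.09 dB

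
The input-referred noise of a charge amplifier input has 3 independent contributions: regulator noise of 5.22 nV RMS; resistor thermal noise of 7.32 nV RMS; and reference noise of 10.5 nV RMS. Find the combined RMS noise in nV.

13.8 nV

Uncorrelated sources add in power (mean-square): V_tot = √(ΣV_i²)
V_tot = √[(5.22×10⁻⁹)² + (7.32×10⁻⁹)² + (1.05×10⁻⁸)²] = 1.38×10⁻⁸ V = 13.8 nV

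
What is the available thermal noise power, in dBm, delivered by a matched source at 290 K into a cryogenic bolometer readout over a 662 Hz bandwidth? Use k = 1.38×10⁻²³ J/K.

−145.8 dBm

P_n = kTB = 1.38×10⁻²³ × 290 × 6.62×10² = 2.65×10⁻¹⁸ W
In dBm: 10 log₁₀(2.65×10⁻¹⁸ / 10⁻³) = −145.8 dBm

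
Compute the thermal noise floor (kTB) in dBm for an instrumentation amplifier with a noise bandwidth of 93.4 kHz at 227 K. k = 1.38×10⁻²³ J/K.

P_n = kTB = 1.38×10⁻²³ × 227 × 9.34×10⁴ = 2.93×10⁻¹⁶ W
In dBm: 10 log₁₀(2.93×10⁻¹⁶ / 10⁻³) = −125.3 dBm

−125.3 dBm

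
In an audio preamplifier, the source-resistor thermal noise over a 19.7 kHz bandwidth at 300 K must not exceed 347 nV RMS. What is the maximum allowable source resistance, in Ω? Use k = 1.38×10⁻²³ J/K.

369 Ω

Johnson–Nyquist: V_n = √(4kTRB) ⇒ R = V_n² / (4kTB)
4kTB = 4 × 1.38×10⁻²³ × 300 × 1.97×10⁴ = 3.26×10⁻¹⁶
R = (3.47×10⁻⁷)² / 3.26×10⁻¹⁶ = 3.69×10² Ω = 369 Ω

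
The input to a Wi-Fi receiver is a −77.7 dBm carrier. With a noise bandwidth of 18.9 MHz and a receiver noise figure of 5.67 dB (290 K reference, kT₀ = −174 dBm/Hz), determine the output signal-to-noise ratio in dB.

Noise floor: N = −174 + 10 log₁₀(B) + NF
10 log₁₀(1.89×10⁷) = 72.76 dB
N = −174 + 72.76 + 5.67 = −95.57 dBm
SNR = P_sig − N = −77.7 − (−95.57) = 17.87 dB → 17.9 dB

17.9 dB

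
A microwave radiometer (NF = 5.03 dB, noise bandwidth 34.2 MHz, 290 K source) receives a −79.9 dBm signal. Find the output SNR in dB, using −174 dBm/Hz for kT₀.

Noise floor: N = −174 + 10 log₁₀(B) + NF
10 log₁₀(3.42×10⁷) = 75.34 dB
N = −174 + 75.34 + 5.03 = −93.63 dBm
SNR = P_sig − N = −79.9 − (−93.63) = 13.73 dB → 13.7 dB

13.7 dB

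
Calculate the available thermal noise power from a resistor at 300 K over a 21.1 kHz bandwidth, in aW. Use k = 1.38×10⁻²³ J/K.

P_n = kTB = 1.38×10⁻²³ × 300 × 2.11×10⁴ = 8.74×10⁻¹⁷ W = 87.4 aW

87.4 aW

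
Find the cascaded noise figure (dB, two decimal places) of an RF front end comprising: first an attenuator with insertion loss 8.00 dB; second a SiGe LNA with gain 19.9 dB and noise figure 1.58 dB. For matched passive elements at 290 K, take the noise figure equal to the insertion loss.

Convert to linear (a loss of L dB is a gain of −L dB): F_i = 10^(NF_i/10), G_i = 10^(G_i,dB/10)
  Stage 1: F_1 = 10^(8.00/10) = 6.310, G_1 = 10^(−8.00/10) = 0.1585
  Stage 2: F_2 = 10^(1.58/10) = 1.439, G_2 = 10^(19.9/10) = 97.72
Friis cascade:
  F = 6.310 + (1.439 − 1)/0.1585 = 9.078
NF = 10 log₁₀(9.078) = 9.58 dB

9.58 dB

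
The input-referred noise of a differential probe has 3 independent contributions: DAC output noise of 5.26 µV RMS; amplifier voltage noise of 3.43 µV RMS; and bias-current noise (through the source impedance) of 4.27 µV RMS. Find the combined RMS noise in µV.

7.59 µV

Uncorrelated sources add in power (mean-square): V_tot = √(ΣV_i²)
V_tot = √[(5.26×10⁻⁶)² + (3.43×10⁻⁶)² + (4.27×10⁻⁶)²] = 7.59×10⁻⁶ V = 7.59 µV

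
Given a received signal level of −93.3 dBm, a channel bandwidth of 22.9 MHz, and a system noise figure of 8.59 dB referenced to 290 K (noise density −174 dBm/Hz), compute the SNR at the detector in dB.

−1.5 dB

Noise floor: N = −174 + 10 log₁₀(B) + NF
10 log₁₀(2.29×10⁷) = 73.6 dB
N = −174 + 73.6 + 8.59 = −91.81 dBm
SNR = P_sig − N = −93.3 − (−91.81) = −1.49 dB → −1.5 dB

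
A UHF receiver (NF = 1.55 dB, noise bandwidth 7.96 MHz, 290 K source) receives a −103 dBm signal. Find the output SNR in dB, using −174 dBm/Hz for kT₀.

0.4 dB

Noise floor: N = −174 + 10 log₁₀(B) + NF
10 log₁₀(7.96×10⁶) = 69.01 dB
N = −174 + 69.01 + 1.55 = −103.44 dBm
SNR = P_sig − N = −103 − (−103.44) = 0.44 dB → 0.4 dB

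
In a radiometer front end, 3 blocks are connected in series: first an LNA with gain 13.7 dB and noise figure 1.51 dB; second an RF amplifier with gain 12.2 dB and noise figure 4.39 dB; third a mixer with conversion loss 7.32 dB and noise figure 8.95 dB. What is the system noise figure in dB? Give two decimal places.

1.78 dB

Convert to linear (a loss of L dB is a gain of −L dB): F_i = 10^(NF_i/10), G_i = 10^(G_i,dB/10)
  Stage 1: F_1 = 10^(1.51/10) = 1.416, G_1 = 10^(13.7/10) = 23.44
  Stage 2: F_2 = 10^(4.39/10) = 2.748, G_2 = 10^(12.2/10) = 16.60
  Stage 3: F_3 = 10^(8.95/10) = 7.852, G_3 = 10^(−7.32/10) = 0.1854
Friis cascade:
  F = 1.416 + (2.748 − 1)/23.44 + (7.852 − 1)/389.0 = 1.508
NF = 10 log₁₀(1.508) = 1.78 dB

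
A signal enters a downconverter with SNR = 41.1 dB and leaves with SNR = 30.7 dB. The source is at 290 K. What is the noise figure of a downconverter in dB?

NF (dB) = SNR_in(dB) − SNR_out(dB) when the source is at T₀
NF = 41.1 − 30.7 = 10.4 dB

10.4 dB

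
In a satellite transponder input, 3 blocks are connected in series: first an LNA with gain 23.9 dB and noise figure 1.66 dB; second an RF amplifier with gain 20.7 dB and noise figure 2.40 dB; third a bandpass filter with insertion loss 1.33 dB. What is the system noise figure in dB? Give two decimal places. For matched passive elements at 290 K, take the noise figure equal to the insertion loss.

1.67 dB

Convert to linear (a loss of L dB is a gain of −L dB): F_i = 10^(NF_i/10), G_i = 10^(G_i,dB/10)
  Stage 1: F_1 = 10^(1.66/10) = 1.466, G_1 = 10^(23.9/10) = 245.5
  Stage 2: F_2 = 10^(2.40/10) = 1.738, G_2 = 10^(20.7/10) = 117.5
  Stage 3: F_3 = 10^(1.33/10) = 1.358, G_3 = 10^(−1.33/10) = 0.7362
Friis cascade:
  F = 1.466 + (1.738 − 1)/245.5 + (1.358 − 1)/2.884×10⁴ = 1.469
NF = 10 log₁₀(1.469) = 1.67 dB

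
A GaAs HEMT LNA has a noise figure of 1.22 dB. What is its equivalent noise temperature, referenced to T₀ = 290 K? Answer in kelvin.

F = 10^(1.22/10) = 1.32434
T_e = (F − 1)·T₀ = (1.32434 − 1) × 290 = 94.1 K

94.1 K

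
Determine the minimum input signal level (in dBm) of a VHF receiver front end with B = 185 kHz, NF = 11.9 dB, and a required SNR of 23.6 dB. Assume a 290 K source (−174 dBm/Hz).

−85.8 dBm

Sensitivity = −174 + 10 log₁₀(B) + NF + SNR_min
= −174 + 52.67 + 11.9 + 23.6
= −85.83 dBm → −85.8 dBm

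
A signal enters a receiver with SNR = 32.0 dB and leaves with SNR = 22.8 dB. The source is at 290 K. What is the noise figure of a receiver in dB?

NF (dB) = SNR_in(dB) − SNR_out(dB) when the source is at T₀
NF = 32.0 − 22.8 = 9.2 dB

9.2 dB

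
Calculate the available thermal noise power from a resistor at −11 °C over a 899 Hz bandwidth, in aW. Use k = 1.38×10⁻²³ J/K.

3.25 aW

T = −11 °C + 273.15 = 262.15 K
P_n = kTB = 1.38×10⁻²³ × 262.15 × 8.99×10² = 3.25×10⁻¹⁸ W = 3.25 aW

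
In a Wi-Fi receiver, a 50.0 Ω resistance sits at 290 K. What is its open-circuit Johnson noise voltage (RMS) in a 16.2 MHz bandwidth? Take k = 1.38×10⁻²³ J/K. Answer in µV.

3.60 µV

V_n = √(4kTRB)
4kTRB = 4 × 1.38×10⁻²³ × 290 × 5.00×10¹ × 1.62×10⁷ = 1.30×10⁻¹¹ V²
V_n = √(1.30×10⁻¹¹) = 3.60×10⁻⁶ V = 3.60 µV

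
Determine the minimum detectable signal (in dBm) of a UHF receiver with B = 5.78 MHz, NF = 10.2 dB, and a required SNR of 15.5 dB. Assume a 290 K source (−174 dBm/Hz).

Sensitivity = −174 + 10 log₁₀(B) + NF + SNR_min
= −174 + 67.62 + 10.2 + 15.5
= −80.68 dBm → −80.7 dBm

−80.7 dBm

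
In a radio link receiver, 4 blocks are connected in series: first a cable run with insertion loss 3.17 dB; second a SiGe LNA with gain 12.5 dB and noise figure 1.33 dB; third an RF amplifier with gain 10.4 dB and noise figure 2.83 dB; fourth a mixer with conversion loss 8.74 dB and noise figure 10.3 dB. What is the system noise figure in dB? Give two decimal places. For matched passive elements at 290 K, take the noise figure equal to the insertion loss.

4.81 dB

Convert to linear (a loss of L dB is a gain of −L dB): F_i = 10^(NF_i/10), G_i = 10^(G_i,dB/10)
  Stage 1: F_1 = 10^(3.17/10) = 2.075, G_1 = 10^(−3.17/10) = 0.4819
  Stage 2: F_2 = 10^(1.33/10) = 1.358, G_2 = 10^(12.5/10) = 17.78
  Stage 3: F_3 = 10^(2.83/10) = 1.919, G_3 = 10^(10.4/10) = 10.96
  Stage 4: F_4 = 10^(10.3/10) = 10.72, G_4 = 10^(−8.74/10) = 0.1337
Friis cascade:
  F = 2.075 + (1.358 − 1)/0.4819 + (1.919 − 1)/8.570 + (10.72 − 1)/93.97 = 3.029
NF = 10 log₁₀(3.029) = 4.81 dB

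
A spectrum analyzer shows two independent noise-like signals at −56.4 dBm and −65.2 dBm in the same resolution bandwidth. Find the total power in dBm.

Convert to linear, add, convert back:
P₁ = 2.29×10⁻⁹ W, P₂ = 3.02×10⁻¹⁰ W
P_tot = 2.59×10⁻⁹ W → 10 log₁₀(P_tot / 10⁻³) = −55.9 dBm

−55.9 dBm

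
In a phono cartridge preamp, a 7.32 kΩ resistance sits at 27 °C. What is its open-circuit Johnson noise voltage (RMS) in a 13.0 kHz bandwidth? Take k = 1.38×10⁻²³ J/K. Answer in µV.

1.26 µV

T = 27 °C + 273.15 = 300.15 K
V_n = √(4kTRB)
4kTRB = 4 × 1.38×10⁻²³ × 300.15 × 7.32×10³ × 1.30×10⁴ = 1.58×10⁻¹² V²
V_n = √(1.58×10⁻¹²) = 1.26×10⁻⁶ V = 1.26 µV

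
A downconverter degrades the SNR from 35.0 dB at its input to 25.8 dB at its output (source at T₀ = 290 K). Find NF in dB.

9.2 dB

NF (dB) = SNR_in(dB) − SNR_out(dB) when the source is at T₀
NF = 35.0 − 25.8 = 9.2 dB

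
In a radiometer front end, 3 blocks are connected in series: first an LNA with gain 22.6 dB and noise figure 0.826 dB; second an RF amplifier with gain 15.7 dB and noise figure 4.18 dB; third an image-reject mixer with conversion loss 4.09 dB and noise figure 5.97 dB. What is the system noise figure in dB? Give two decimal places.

Convert to linear (a loss of L dB is a gain of −L dB): F_i = 10^(NF_i/10), G_i = 10^(G_i,dB/10)
  Stage 1: F_1 = 10^(0.826/10) = 1.209, G_1 = 10^(22.6/10) = 182.0
  Stage 2: F_2 = 10^(4.18/10) = 2.618, G_2 = 10^(15.7/10) = 37.15
  Stage 3: F_3 = 10^(5.97/10) = 3.954, G_3 = 10^(−4.09/10) = 0.3899
Friis cascade:
  F = 1.209 + (2.618 − 1)/182.0 + (3.954 − 1)/6761 = 1.219
NF = 10 log₁₀(1.219) = 0.86 dB

0.86 dB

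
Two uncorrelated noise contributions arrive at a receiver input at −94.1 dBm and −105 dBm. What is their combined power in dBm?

Convert to linear, add, convert back:
P₁ = 3.89×10⁻¹³ W, P₂ = 3.16×10⁻¹⁴ W
P_tot = 4.21×10⁻¹³ W → 10 log₁₀(P_tot / 10⁻³) = −93.8 dBm

−93.8 dBm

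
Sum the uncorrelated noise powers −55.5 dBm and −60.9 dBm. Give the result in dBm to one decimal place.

Convert to linear, add, convert back:
P₁ = 2.82×10⁻⁹ W, P₂ = 8.13×10⁻¹⁰ W
P_tot = 3.63×10⁻⁹ W → 10 log₁₀(P_tot / 10⁻³) = −54.4 dBm

−54.4 dBm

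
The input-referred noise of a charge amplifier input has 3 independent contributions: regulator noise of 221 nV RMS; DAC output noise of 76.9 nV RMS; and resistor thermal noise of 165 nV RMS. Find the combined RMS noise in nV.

Uncorrelated sources add in power (mean-square): V_tot = √(ΣV_i²)
V_tot = √[(2.21×10⁻⁷)² + (7.69×10⁻⁸)² + (1.65×10⁻⁷)²] = 2.86×10⁻⁷ V = 286 nV

286 nV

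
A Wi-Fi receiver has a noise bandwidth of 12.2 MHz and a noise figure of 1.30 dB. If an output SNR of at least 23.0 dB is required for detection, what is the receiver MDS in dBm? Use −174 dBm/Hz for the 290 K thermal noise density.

−78.8 dBm

Sensitivity = −174 + 10 log₁₀(B) + NF + SNR_min
= −174 + 70.86 + 1.30 + 23.0
= −78.84 dBm → −78.8 dBm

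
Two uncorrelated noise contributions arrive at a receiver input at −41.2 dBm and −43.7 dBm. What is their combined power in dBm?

Convert to linear, add, convert back:
P₁ = 7.59×10⁻⁸ W, P₂ = 4.27×10⁻⁸ W
P_tot = 1.19×10⁻⁷ W → 10 log₁₀(P_tot / 10⁻³) = −39.3 dBm

−39.3 dBm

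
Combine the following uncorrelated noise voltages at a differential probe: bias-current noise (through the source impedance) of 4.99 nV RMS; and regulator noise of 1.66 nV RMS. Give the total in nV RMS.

Uncorrelated sources add in power (mean-square): V_tot = √(ΣV_i²)
V_tot = √[(4.99×10⁻⁹)² + (1.66×10⁻⁹)²] = 5.26×10⁻⁹ V = 5.26 nV

5.26 nV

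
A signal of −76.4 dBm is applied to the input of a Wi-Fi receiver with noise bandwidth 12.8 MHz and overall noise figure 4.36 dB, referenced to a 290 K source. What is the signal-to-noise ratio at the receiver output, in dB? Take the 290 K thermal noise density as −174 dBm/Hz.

22.2 dB

Noise floor: N = −174 + 10 log₁₀(B) + NF
10 log₁₀(1.28×10⁷) = 71.07 dB
N = −174 + 71.07 + 4.36 = −98.57 dBm
SNR = P_sig − N = −76.4 − (−98.57) = 22.17 dB → 22.2 dB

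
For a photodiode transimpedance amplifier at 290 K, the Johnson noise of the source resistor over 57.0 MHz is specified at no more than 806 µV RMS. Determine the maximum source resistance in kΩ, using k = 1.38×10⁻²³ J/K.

Johnson–Nyquist: V_n = √(4kTRB) ⇒ R = V_n² / (4kTB)
4kTB = 4 × 1.38×10⁻²³ × 290 × 5.70×10⁷ = 9.12×10⁻¹³
R = (8.06×10⁻⁴)² / 9.12×10⁻¹³ = 7.12×10⁵ Ω = 712 kΩ

712 kΩ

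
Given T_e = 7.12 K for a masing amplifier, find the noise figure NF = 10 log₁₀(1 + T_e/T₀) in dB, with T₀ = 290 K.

0.105 dB

F = 1 + T_e/T₀ = 1 + 7.12/290 = 1.02455
NF = 10 log₁₀(1.02455) = 0.105 dB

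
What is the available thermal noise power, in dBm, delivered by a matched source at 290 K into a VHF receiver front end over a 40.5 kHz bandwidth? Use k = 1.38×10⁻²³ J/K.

P_n = kTB = 1.38×10⁻²³ × 290 × 4.05×10⁴ = 1.62×10⁻¹⁶ W
In dBm: 10 log₁₀(1.62×10⁻¹⁶ / 10⁻³) = −127.9 dBm

−127.9 dBm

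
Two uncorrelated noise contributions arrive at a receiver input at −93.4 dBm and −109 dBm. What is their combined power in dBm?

−93.3 dBm

Convert to linear, add, convert back:
P₁ = 4.57×10⁻¹³ W, P₂ = 1.26×10⁻¹⁴ W
P_tot = 4.70×10⁻¹³ W → 10 log₁₀(P_tot / 10⁻³) = −93.3 dBm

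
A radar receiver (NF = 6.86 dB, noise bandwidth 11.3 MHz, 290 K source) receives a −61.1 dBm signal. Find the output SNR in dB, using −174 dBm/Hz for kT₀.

35.5 dB

Noise floor: N = −174 + 10 log₁₀(B) + NF
10 log₁₀(1.13×10⁷) = 70.53 dB
N = −174 + 70.53 + 6.86 = −96.61 dBm
SNR = P_sig − N = −61.1 − (−96.61) = 35.51 dB → 35.5 dB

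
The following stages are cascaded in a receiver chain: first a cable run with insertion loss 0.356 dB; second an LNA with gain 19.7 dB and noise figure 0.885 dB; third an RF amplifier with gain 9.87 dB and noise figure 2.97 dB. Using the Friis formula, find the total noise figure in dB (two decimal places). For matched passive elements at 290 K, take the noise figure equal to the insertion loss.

Convert to linear (a loss of L dB is a gain of −L dB): F_i = 10^(NF_i/10), G_i = 10^(G_i,dB/10)
  Stage 1: F_1 = 10^(0.356/10) = 1.085, G_1 = 10^(−0.356/10) = 0.9213
  Stage 2: F_2 = 10^(0.885/10) = 1.226, G_2 = 10^(19.7/10) = 93.33
  Stage 3: F_3 = 10^(2.97/10) = 1.982, G_3 = 10^(9.87/10) = 9.705
Friis cascade:
  F = 1.085 + (1.226 − 1)/0.9213 + (1.982 − 1)/85.98 = 1.342
NF = 10 log₁₀(1.342) = 1.28 dB

1.28 dB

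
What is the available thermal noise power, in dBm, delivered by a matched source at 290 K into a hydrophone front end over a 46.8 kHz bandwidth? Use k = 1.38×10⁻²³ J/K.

−127.3 dBm

P_n = kTB = 1.38×10⁻²³ × 290 × 4.68×10⁴ = 1.87×10⁻¹⁶ W
In dBm: 10 log₁₀(1.87×10⁻¹⁶ / 10⁻³) = −127.3 dBm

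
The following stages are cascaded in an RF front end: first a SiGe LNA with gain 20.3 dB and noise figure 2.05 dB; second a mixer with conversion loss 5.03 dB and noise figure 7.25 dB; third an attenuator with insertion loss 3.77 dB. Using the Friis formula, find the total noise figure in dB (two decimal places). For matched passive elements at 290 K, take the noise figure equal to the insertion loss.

Convert to linear (a loss of L dB is a gain of −L dB): F_i = 10^(NF_i/10), G_i = 10^(G_i,dB/10)
  Stage 1: F_1 = 10^(2.05/10) = 1.603, G_1 = 10^(20.3/10) = 107.2
  Stage 2: F_2 = 10^(7.25/10) = 5.309, G_2 = 10^(−5.03/10) = 0.3141
  Stage 3: F_3 = 10^(3.77/10) = 2.382, G_3 = 10^(−3.77/10) = 0.4198
Friis cascade:
  F = 1.603 + (5.309 − 1)/107.2 + (2.382 − 1)/33.65 = 1.685
NF = 10 log₁₀(1.685) = 2.26 dB

2.26 dB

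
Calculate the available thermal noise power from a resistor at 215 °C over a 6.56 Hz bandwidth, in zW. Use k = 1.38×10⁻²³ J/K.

T = 215 °C + 273.15 = 488.15 K
P_n = kTB = 1.38×10⁻²³ × 488.15 × 6.56×10⁰ = 4.42×10⁻²⁰ W = 44.2 zW

44.2 zW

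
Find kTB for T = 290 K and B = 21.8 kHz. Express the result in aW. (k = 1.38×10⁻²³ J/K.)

P_n = kTB = 1.38×10⁻²³ × 290 × 2.18×10⁴ = 8.72×10⁻¹⁷ W = 87.2 aW

87.2 aW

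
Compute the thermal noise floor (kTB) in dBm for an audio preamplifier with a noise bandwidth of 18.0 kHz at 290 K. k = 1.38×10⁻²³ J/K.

P_n = kTB = 1.38×10⁻²³ × 290 × 1.80×10⁴ = 7.20×10⁻¹⁷ W
In dBm: 10 log₁₀(7.20×10⁻¹⁷ / 10⁻³) = −131.4 dBm

−131.4 dBm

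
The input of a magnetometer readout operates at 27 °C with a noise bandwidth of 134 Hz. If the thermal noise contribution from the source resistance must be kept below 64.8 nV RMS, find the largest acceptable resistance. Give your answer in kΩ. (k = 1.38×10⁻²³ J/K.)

1.89 kΩ

T = 27 °C + 273.15 = 300.15 K
Johnson–Nyquist: V_n = √(4kTRB) ⇒ R = V_n² / (4kTB)
4kTB = 4 × 1.38×10⁻²³ × 300.15 × 1.34×10² = 2.22×10⁻¹⁸
R = (6.48×10⁻⁸)² / 2.22×10⁻¹⁸ = 1.89×10³ Ω = 1.89 kΩ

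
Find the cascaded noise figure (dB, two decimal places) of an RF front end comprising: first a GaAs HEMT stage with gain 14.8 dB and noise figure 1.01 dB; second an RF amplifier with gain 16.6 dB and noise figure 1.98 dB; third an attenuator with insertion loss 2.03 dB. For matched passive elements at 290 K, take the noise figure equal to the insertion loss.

1.08 dB

Convert to linear (a loss of L dB is a gain of −L dB): F_i = 10^(NF_i/10), G_i = 10^(G_i,dB/10)
  Stage 1: F_1 = 10^(1.01/10) = 1.262, G_1 = 10^(14.8/10) = 30.20
  Stage 2: F_2 = 10^(1.98/10) = 1.578, G_2 = 10^(16.6/10) = 45.71
  Stage 3: F_3 = 10^(2.03/10) = 1.596, G_3 = 10^(−2.03/10) = 0.6266
Friis cascade:
  F = 1.262 + (1.578 − 1)/30.20 + (1.596 − 1)/1380 = 1.281
NF = 10 log₁₀(1.281) = 1.08 dB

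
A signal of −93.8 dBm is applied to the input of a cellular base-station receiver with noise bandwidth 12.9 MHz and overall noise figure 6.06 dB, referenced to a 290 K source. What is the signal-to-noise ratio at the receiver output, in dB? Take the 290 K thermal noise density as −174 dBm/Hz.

Noise floor: N = −174 + 10 log₁₀(B) + NF
10 log₁₀(1.29×10⁷) = 71.11 dB
N = −174 + 71.11 + 6.06 = −96.83 dBm
SNR = P_sig − N = −93.8 − (−96.83) = 3.03 dB → 3.0 dB

3.0 dB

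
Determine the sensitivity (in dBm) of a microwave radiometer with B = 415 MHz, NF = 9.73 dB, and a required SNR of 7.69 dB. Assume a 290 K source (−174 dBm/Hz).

Sensitivity = −174 + 10 log₁₀(B) + NF + SNR_min
= −174 + 86.18 + 9.73 + 7.69
= −70.40 dBm → −70.4 dBm

−70.4 dBm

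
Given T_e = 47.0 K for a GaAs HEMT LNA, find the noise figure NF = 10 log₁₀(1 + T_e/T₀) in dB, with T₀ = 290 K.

F = 1 + T_e/T₀ = 1 + 47.0/290 = 1.16207
NF = 10 log₁₀(1.16207) = 0.652 dB

0.652 dB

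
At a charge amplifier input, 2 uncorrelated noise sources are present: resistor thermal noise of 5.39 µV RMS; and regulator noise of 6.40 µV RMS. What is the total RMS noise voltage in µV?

8.37 µV

Uncorrelated sources add in power (mean-square): V_tot = √(ΣV_i²)
V_tot = √[(5.39×10⁻⁶)² + (6.40×10⁻⁶)²] = 8.37×10⁻⁶ V = 8.37 µV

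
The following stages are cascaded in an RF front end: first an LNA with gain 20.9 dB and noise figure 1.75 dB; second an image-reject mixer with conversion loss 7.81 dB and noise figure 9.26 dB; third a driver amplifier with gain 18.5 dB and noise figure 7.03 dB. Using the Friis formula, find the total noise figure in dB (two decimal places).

2.44 dB

Convert to linear (a loss of L dB is a gain of −L dB): F_i = 10^(NF_i/10), G_i = 10^(G_i,dB/10)
  Stage 1: F_1 = 10^(1.75/10) = 1.496, G_1 = 10^(20.9/10) = 123.0
  Stage 2: F_2 = 10^(9.26/10) = 8.433, G_2 = 10^(−7.81/10) = 0.1656
  Stage 3: F_3 = 10^(7.03/10) = 5.047, G_3 = 10^(18.5/10) = 70.79
Friis cascade:
  F = 1.496 + (8.433 − 1)/123.0 + (5.047 − 1)/20.37 = 1.755
NF = 10 log₁₀(1.755) = 2.44 dB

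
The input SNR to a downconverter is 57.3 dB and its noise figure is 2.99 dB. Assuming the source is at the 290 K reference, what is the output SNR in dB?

By definition F = SNR_in/SNR_out, so in dB: SNR_out = SNR_in − NF
SNR_out = 57.3 − 2.99 = 54.31 dB

54.31 dB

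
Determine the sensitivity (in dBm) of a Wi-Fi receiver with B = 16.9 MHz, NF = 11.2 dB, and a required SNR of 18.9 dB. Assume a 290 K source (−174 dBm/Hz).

−71.6 dBm

Sensitivity = −174 + 10 log₁₀(B) + NF + SNR_min
= −174 + 72.28 + 11.2 + 18.9
= −71.62 dBm → −71.6 dBm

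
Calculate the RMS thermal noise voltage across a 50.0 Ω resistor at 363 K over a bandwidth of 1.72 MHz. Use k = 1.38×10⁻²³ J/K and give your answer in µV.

V_n = √(4kTRB)
4kTRB = 4 × 1.38×10⁻²³ × 363 × 5.00×10¹ × 1.72×10⁶ = 1.72×10⁻¹² V²
V_n = √(1.72×10⁻¹²) = 1.31×10⁻⁶ V = 1.31 µV

1.31 µV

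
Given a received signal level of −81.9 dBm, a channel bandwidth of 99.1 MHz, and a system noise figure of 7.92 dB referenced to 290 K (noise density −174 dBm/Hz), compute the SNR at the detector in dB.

4.2 dB

Noise floor: N = −174 + 10 log₁₀(B) + NF
10 log₁₀(9.91×10⁷) = 79.96 dB
N = −174 + 79.96 + 7.92 = −86.12 dBm
SNR = P_sig − N = −81.9 − (−86.12) = 4.22 dB → 4.2 dB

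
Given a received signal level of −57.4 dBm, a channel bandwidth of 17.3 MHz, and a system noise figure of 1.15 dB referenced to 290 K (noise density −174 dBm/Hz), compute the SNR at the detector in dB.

Noise floor: N = −174 + 10 log₁₀(B) + NF
10 log₁₀(1.73×10⁷) = 72.38 dB
N = −174 + 72.38 + 1.15 = −100.47 dBm
SNR = P_sig − N = −57.4 − (−100.47) = 43.07 dB → 43.1 dB

43.1 dB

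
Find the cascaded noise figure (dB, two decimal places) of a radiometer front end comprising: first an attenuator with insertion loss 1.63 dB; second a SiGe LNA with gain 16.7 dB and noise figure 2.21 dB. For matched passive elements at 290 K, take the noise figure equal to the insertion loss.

3.84 dB

Convert to linear (a loss of L dB is a gain of −L dB): F_i = 10^(NF_i/10), G_i = 10^(G_i,dB/10)
  Stage 1: F_1 = 10^(1.63/10) = 1.455, G_1 = 10^(−1.63/10) = 0.6871
  Stage 2: F_2 = 10^(2.21/10) = 1.663, G_2 = 10^(16.7/10) = 46.77
Friis cascade:
  F = 1.455 + (1.663 − 1)/0.6871 = 2.421
NF = 10 log₁₀(2.421) = 3.84 dB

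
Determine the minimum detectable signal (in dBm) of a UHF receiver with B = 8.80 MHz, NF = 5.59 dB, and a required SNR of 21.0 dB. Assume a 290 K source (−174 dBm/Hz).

Sensitivity = −174 + 10 log₁₀(B) + NF + SNR_min
= −174 + 69.44 + 5.59 + 21.0
= −77.97 dBm → −78.0 dBm

−78.0 dBm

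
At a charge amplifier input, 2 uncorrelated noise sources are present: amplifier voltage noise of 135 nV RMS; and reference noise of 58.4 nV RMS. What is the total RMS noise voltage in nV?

147 nV

Uncorrelated sources add in power (mean-square): V_tot = √(ΣV_i²)
V_tot = √[(1.35×10⁻⁷)² + (5.84×10⁻⁸)²] = 1.47×10⁻⁷ V = 147 nV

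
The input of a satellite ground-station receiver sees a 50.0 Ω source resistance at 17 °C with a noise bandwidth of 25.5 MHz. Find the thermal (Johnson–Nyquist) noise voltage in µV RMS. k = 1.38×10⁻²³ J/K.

T = 17 °C + 273.15 = 290.15 K
V_n = √(4kTRB)
4kTRB = 4 × 1.38×10⁻²³ × 290.15 × 5.00×10¹ × 2.55×10⁷ = 2.04×10⁻¹¹ V²
V_n = √(2.04×10⁻¹¹) = 4.52×10⁻⁶ V = 4.52 µV

4.52 µV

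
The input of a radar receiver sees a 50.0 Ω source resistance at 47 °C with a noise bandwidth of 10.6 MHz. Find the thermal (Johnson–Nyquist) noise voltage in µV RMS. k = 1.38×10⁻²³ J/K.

3.06 µV

T = 47 °C + 273.15 = 320.15 K
V_n = √(4kTRB)
4kTRB = 4 × 1.38×10⁻²³ × 320.15 × 5.00×10¹ × 1.06×10⁷ = 9.37×10⁻¹² V²
V_n = √(9.37×10⁻¹²) = 3.06×10⁻⁶ V = 3.06 µV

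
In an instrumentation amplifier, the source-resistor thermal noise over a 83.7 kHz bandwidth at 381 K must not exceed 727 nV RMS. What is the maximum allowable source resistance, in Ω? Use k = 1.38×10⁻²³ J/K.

300 Ω

Johnson–Nyquist: V_n = √(4kTRB) ⇒ R = V_n² / (4kTB)
4kTB = 4 × 1.38×10⁻²³ × 381 × 8.37×10⁴ = 1.76×10⁻¹⁵
R = (7.27×10⁻⁷)² / 1.76×10⁻¹⁵ = 3.00×10² Ω = 300 Ω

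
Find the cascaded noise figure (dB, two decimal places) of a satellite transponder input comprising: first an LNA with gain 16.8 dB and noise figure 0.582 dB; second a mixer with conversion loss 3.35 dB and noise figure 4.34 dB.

0.72 dB

Convert to linear (a loss of L dB is a gain of −L dB): F_i = 10^(NF_i/10), G_i = 10^(G_i,dB/10)
  Stage 1: F_1 = 10^(0.582/10) = 1.143, G_1 = 10^(16.8/10) = 47.86
  Stage 2: F_2 = 10^(4.34/10) = 2.716, G_2 = 10^(−3.35/10) = 0.4624
Friis cascade:
  F = 1.143 + (2.716 − 1)/47.86 = 1.179
NF = 10 log₁₀(1.179) = 0.72 dB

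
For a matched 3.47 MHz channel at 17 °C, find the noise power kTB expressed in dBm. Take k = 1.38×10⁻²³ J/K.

T = 17 °C + 273.15 = 290.15 K
P_n = kTB = 1.38×10⁻²³ × 290.15 × 3.47×10⁶ = 1.39×10⁻¹⁴ W
In dBm: 10 log₁₀(1.39×10⁻¹⁴ / 10⁻³) = −108.6 dBm

−108.6 dBm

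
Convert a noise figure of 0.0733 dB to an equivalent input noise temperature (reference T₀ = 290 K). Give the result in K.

F = 10^(0.0733/10) = 1.01702
T_e = (F − 1)·T₀ = (1.01702 − 1) × 290 = 4.94 K

4.94 K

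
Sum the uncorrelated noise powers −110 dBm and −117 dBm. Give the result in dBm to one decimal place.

−109.2 dBm

Convert to linear, add, convert back:
P₁ = 1.00×10⁻¹⁴ W, P₂ = 2.00×10⁻¹⁵ W
P_tot = 1.20×10⁻¹⁴ W → 10 log₁₀(P_tot / 10⁻³) = −109.2 dBm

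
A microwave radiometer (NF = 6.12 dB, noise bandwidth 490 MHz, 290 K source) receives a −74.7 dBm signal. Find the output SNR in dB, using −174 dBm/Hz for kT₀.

6.3 dB

Noise floor: N = −174 + 10 log₁₀(B) + NF
10 log₁₀(4.90×10⁸) = 86.9 dB
N = −174 + 86.9 + 6.12 = −80.98 dBm
SNR = P_sig − N = −74.7 − (−80.98) = 6.28 dB → 6.3 dB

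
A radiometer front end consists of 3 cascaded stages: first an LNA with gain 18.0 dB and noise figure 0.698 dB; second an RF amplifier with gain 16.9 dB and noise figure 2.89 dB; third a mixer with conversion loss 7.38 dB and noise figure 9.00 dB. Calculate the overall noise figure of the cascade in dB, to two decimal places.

Convert to linear (a loss of L dB is a gain of −L dB): F_i = 10^(NF_i/10), G_i = 10^(G_i,dB/10)
  Stage 1: F_1 = 10^(0.698/10) = 1.174, G_1 = 10^(18.0/10) = 63.10
  Stage 2: F_2 = 10^(2.89/10) = 1.945, G_2 = 10^(16.9/10) = 48.98
  Stage 3: F_3 = 10^(9.00/10) = 7.943, G_3 = 10^(−7.38/10) = 0.1828
Friis cascade:
  F = 1.174 + (1.945 − 1)/63.10 + (7.943 − 1)/3090 = 1.192
NF = 10 log₁₀(1.192) = 0.76 dB

0.76 dB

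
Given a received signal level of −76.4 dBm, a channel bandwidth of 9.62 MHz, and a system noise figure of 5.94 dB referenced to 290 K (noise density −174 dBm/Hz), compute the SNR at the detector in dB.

Noise floor: N = −174 + 10 log₁₀(B) + NF
10 log₁₀(9.62×10⁶) = 69.83 dB
N = −174 + 69.83 + 5.94 = −98.23 dBm
SNR = P_sig − N = −76.4 − (−98.23) = 21.83 dB → 21.8 dB

21.8 dB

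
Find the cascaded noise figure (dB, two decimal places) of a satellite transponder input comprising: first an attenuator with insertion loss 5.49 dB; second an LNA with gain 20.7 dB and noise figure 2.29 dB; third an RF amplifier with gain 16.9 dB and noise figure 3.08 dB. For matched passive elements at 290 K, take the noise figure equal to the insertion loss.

Convert to linear (a loss of L dB is a gain of −L dB): F_i = 10^(NF_i/10), G_i = 10^(G_i,dB/10)
  Stage 1: F_1 = 10^(5.49/10) = 3.540, G_1 = 10^(−5.49/10) = 0.2825
  Stage 2: F_2 = 10^(2.29/10) = 1.694, G_2 = 10^(20.7/10) = 117.5
  Stage 3: F_3 = 10^(3.08/10) = 2.032, G_3 = 10^(16.9/10) = 48.98
Friis cascade:
  F = 3.540 + (1.694 − 1)/0.2825 + (2.032 − 1)/33.19 = 6.029
NF = 10 log₁₀(6.029) = 7.80 dB

7.80 dB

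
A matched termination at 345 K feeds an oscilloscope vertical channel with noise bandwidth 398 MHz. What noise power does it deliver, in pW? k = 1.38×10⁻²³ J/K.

1.89 pW

P_n = kTB = 1.38×10⁻²³ × 345 × 3.98×10⁸ = 1.89×10⁻¹² W = 1.89 pW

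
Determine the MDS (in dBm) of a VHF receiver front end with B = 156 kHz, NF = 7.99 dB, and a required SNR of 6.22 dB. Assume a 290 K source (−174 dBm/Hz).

−107.9 dBm

Sensitivity = −174 + 10 log₁₀(B) + NF + SNR_min
= −174 + 51.93 + 7.99 + 6.22
= −107.86 dBm → −107.9 dBm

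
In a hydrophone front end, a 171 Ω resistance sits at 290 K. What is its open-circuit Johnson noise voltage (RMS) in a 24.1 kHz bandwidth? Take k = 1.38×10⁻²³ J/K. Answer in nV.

257 nV

V_n = √(4kTRB)
4kTRB = 4 × 1.38×10⁻²³ × 290 × 1.71×10² × 2.41×10⁴ = 6.60×10⁻¹⁴ V²
V_n = √(6.60×10⁻¹⁴) = 2.57×10⁻⁷ V = 257 nV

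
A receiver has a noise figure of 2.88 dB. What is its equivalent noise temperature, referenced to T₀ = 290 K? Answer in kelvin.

273 K

F = 10^(2.88/10) = 1.94089
T_e = (F − 1)·T₀ = (1.94089 − 1) × 290 = 273 K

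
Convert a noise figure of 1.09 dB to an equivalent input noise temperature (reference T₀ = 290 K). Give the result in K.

F = 10^(1.09/10) = 1.28529
T_e = (F − 1)·T₀ = (1.28529 − 1) × 290 = 82.7 K

82.7 K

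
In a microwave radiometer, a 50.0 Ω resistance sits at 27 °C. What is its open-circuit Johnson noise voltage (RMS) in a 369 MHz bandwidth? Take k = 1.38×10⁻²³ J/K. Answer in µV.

17.5 µV

T = 27 °C + 273.15 = 300.15 K
V_n = √(4kTRB)
4kTRB = 4 × 1.38×10⁻²³ × 300.15 × 5.00×10¹ × 3.69×10⁸ = 3.06×10⁻¹⁰ V²
V_n = √(3.06×10⁻¹⁰) = 1.75×10⁻⁵ V = 17.5 µV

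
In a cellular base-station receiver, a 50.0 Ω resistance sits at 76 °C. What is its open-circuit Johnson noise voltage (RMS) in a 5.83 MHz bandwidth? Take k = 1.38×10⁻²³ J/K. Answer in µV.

2.37 µV

T = 76 °C + 273.15 = 349.15 K
V_n = √(4kTRB)
4kTRB = 4 × 1.38×10⁻²³ × 349.15 × 5.00×10¹ × 5.83×10⁶ = 5.62×10⁻¹² V²
V_n = √(5.62×10⁻¹²) = 2.37×10⁻⁶ V = 2.37 µV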